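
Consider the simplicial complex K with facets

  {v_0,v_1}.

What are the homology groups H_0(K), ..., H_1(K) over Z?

We work with the vertex ordering v_0 < v_1. The simplices of K, each written with vertices in increasing order, are:

  0-simplices (2): [v_0], [v_1]
  1-simplices (1): [v_0,v_1]

giving chain groups C_0 ≅ Z^2, C_1 ≅ Z^1.

Boundary ∂_1: C_1 → C_0 maps an edge to its endpoints' difference, ∂[p,q] = q − p. For instance
  ∂[v_0,v_1] = [v_1] − [v_0].
As a 2×1 matrix over Z this has rank 1, with invariant factors (1).

Computing H_k = (kernel of ∂_k) / (image of ∂_{k+1}):

  H_0: rank C_0 − rank ∂_1 = 2 − 1 = 1, and the invariant factors of ∂_1 are all 1, so H_0 ≅ Z.
  H_1: rank ker ∂_1 − rank ∂_2 = (1 − 1) − 0 = 0, and there is no ∂_2, so H_1 ≅ 0.

As a check, the Euler characteristic is 2 − 1 = 1, which agrees with 1 − 0 = 1.
(K is a triangulation of the 1-simplex.)

H_0 ≅ Z,  H_1 = 0.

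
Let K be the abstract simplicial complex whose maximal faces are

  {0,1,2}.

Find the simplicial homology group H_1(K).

K has 3 vertices, 3 edges, 1 triangle.
rank ∂_1 = 2, rank ∂_2 = 1 ⇒ b_1 = 3 − 2 − 1 = 0; all invariant factors of ∂_2 are 1 so no torsion. So H_1 = 0.

H_1 ≅ 0.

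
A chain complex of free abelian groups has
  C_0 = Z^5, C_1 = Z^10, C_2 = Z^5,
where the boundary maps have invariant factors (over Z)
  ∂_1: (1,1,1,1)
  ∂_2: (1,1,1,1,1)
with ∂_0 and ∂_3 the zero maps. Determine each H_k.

H_0: b_0 = 5 − 0 − 4 = 1; torsion from ∂_1 factors > 1: none. So H_0 ≅ Z.
H_1: b_1 = 10 − 4 − 5 = 1; torsion from ∂_2 factors > 1: none. So H_1 ≅ Z.
H_2: b_2 = 5 − 5 − 0 = 0; torsion from ∂_3 factors > 1: none. So H_2 ≅ 0.

H_0 ≅ Z,  H_1 ≅ Z,  H_2 = 0.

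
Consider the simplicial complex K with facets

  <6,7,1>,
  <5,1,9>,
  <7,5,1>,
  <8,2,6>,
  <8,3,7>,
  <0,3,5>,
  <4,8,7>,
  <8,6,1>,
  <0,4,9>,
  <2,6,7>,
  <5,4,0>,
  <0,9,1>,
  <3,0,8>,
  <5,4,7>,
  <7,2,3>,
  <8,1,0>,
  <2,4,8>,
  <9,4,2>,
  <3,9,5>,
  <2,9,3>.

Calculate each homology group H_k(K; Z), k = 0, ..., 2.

H_0 = Z,  H_1 = Z ⊕ Z/2Z,  H_2 = 0.

Fix the vertex order 0 < 1 < 2 < 3 < 4 < 5 < 6 < 7 < 8 < 9 and write every simplex with vertices in increasing order. Then dim K = 2 and the simplices of K are:

  0-simplices (10): [0], [1], [2], [3], [4], [5], [6], [7], [8], [9]
  1-simplices (30): (30 of them)
  2-simplices (20): (20 of them)

Hence C_0 ≅ Z^10, C_1 ≅ Z^30, C_2 ≅ Z^20.

Boundary ∂_1: C_1 → C_0 maps an edge to its endpoints' difference, ∂[p,q] = q − p. For instance
  ∂[7,8] = [8] − [7].
This gives a 10×30 integer matrix of rank 9; reducing to Smith normal form yields diagonal entries (1,1,1,1,1,1,1,1,1).

The boundary map ∂_2: C_2 → C_1 maps a triangle to the signed sum of its edges. For instance
  ∂[2,4,9] = [4,9] − [2,9] + [2,4],
  ∂[0,3,5] = [3,5] − [0,5] + [0,3].
The resulting 30×20 matrix has rank 20, and its Smith normal form has invariant factors (1,1,1,1,1,1,1,1,1,1,1,1,1,1,1,1,1,1,1,2).

Reading off H_k = ker ∂_k / im ∂_{k+1}:

  H_0: rank C_0 − rank ∂_1 = 10 − 9 = 1, and the invariant factors of ∂_1 are all 1, so H_0 = Z.
  H_1: rank ker ∂_1 − rank ∂_2 = (30 − 9) − 20 = 1, and ∂_2 has invariant factor 2 > 1, so H_1 = Z ⊕ Z/2Z.
  H_2: rank ker ∂_2 − rank ∂_3 = (20 − 20) − 0 = 0, and there is no ∂_3, so H_2 = 0.

(K is a triangulation of the Klein bottle.)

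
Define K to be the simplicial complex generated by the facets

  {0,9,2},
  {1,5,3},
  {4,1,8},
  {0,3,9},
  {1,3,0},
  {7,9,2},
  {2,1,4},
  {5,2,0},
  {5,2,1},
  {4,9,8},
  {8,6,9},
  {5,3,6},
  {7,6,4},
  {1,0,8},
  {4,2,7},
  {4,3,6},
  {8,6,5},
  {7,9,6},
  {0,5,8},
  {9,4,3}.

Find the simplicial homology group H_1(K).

Take the total order 0 < 1 < 2 < 3 < 4 < 5 < 6 < 7 < 8 < 9 on the vertex set. Then K (dimension 2) consists of the simplices:

  0-simplices (10): [0], [1], [2], [3], [4], [5], [6], [7], [8], [9]
  1-simplices (30): (30 of them)
  2-simplices (20): (20 of them)

so the chain groups are C_0 ≅ Z^10, C_1 ≅ Z^30, C_2 ≅ Z^20.

Boundary ∂_1: C_1 → C_0 sends each edge [p,q] (with p < q) to q − p.
This gives a 10×30 integer matrix of rank 9; reducing to Smith normal form yields diagonal entries (1,1,1,1,1,1,1,1,1).

Boundary ∂_2: C_2 → C_1 sends each 2-simplex [p,q,r] to [q,r] − [p,r] + [p,q]. For instance
  ∂[3,4,6] = [4,6] − [3,6] + [3,4],
  ∂[1,2,5] = [2,5] − [1,5] + [1,2].
The 30×20 boundary matrix has rank 20 and Smith normal form diag(1,1,1,1,1,1,1,1,1,1,1,1,1,1,1,1,1,1,1,2).

Computing H_k = (kernel of ∂_k) / (image of ∂_{k+1}):

  H_1: rank ker ∂_1 − rank ∂_2 = (30 − 9) − 20 = 1, and ∂_2 has invariant factor 2 > 1, so H_1 ≅ Z ⊕ Z/2Z.

H_1 = Z ⊕ Z/2Z.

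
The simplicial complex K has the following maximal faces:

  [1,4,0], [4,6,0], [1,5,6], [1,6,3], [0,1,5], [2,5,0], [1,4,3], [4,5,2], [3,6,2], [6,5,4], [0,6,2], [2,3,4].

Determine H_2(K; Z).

H_2 ≅ 0.

K has 7 vertices, 18 edges, 12 triangles.
rank ∂_2 = 12, rank ∂_3 = 0 ⇒ b_2 = 12 − 12 − 0 = 0. So H_2 ≅ 0.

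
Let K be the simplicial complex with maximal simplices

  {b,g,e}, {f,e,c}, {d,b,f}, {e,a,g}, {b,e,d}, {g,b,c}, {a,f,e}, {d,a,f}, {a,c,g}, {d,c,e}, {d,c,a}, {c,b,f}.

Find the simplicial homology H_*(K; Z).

H_0 = Z,  H_1 = Z/2,  H_2 = 0.

K has 7 vertices, 18 edges, 12 triangles.
rank ∂_0 = 0, rank ∂_1 = 6 ⇒ b_0 = 7 − 0 − 6 = 1; all invariant factors of ∂_1 are 1 so no torsion. So H_0 ≅ Z.
rank ∂_1 = 6, rank ∂_2 = 12 ⇒ b_1 = 18 − 6 − 12 = 0; ∂_2 has invariant factor(s) [2] giving torsion. So H_1 ≅ Z/2.
rank ∂_2 = 12, rank ∂_3 = 0 ⇒ b_2 = 12 − 12 − 0 = 0. So H_2 ≅ 0.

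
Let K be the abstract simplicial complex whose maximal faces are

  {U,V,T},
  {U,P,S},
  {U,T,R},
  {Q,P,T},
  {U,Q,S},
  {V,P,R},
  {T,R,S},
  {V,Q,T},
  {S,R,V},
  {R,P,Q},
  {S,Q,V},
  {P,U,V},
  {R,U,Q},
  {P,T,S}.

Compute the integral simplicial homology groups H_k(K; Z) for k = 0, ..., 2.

Order the vertices as P < Q < R < S < T < U < V. Listing each simplex with vertices in this order, K has dimension 2 with simplices:

  0-simplices (7): P, Q, R, S, T, U, V
  1-simplices (21): PQ, PR, PS, PT, PU, PV, QR, QS, QT, QU, QV, RS, RT, RU, RV, ST, SU, SV, TU, TV, UV
  2-simplices (14): PQR, PQT, PRV, PST, PSU, PUV, QRU, QSU, QSV, QTV, RST, RSV, RTU, TUV

so the chain groups are C_0 ≅ Z^7, C_1 ≅ Z^21, C_2 ≅ Z^14.

Boundary ∂_1: C_1 → C_0 is given by ∂[p,q] = [q] − [p]. For instance
  ∂TV = V − T.
This gives a 7×21 integer matrix of rank 6; reducing to Smith normal form yields diagonal entries (1,1,1,1,1,1).

The boundary map ∂_2: C_2 → C_1 maps a triangle to the signed sum of its edges. For instance
  ∂RST = ST − RT + RS,
  ∂RSV = SV − RV + RS.
As a 21×14 matrix over Z this has rank 13, with invariant factors (1,1,1,1,1,1,1,1,1,1,1,1,1).

Now H_k = ker ∂_k / im ∂_{k+1}, so:

  H_0: rank C_0 − rank ∂_1 = 7 − 6 = 1, and the invariant factors of ∂_1 are all 1, so H_0 ≅ Z.
  H_1: rank ker ∂_1 − rank ∂_2 = (21 − 6) − 13 = 2, and the invariant factors of ∂_2 are all 1, so H_1 ≅ Z^2.
  H_2: rank ker ∂_2 − rank ∂_3 = (14 − 13) − 0 = 1, and there is no ∂_3, so H_2 ≅ Z.

(K is a triangulation of the torus T^2.)

H_0 = Z,  H_1 = Z^2,  H_2 = Z.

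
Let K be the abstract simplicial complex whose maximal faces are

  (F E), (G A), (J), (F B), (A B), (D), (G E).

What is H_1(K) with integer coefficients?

H_1 = Z.

Take the total order A < B < D < E < F < G < J on the vertex set. Then K (dimension 1) consists of the simplices:

  0-simplices (7): A, B, D, E, F, G, J
  1-simplices (5): AB, AG, BF, EF, EG

so the chain groups are C_0 ≅ Z^7, C_1 ≅ Z^5.

Boundary ∂_1: C_1 → C_0 sends each edge [p,q] (with p < q) to q − p. For instance
  ∂AG = G − A.
The resulting 7×5 matrix has rank 4, and its Smith normal form has invariant factors (1,1,1,1).

From H_k ≅ ker(∂_k) / im(∂_{k+1}) we obtain:

  H_1: rank ker ∂_1 − rank ∂_2 = (5 − 4) − 0 = 1, and there is no ∂_2, so H_1 ≅ Z.

(K is a triangulation of the disjoint union of the circle S^1 and a set of 2 points.)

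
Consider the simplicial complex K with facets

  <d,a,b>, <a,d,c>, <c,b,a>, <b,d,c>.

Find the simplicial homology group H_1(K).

H_1 = 0.

Order the vertices as a < b < c < d. Listing each simplex with vertices in this order, K has dimension 2 with simplices:

  0-simplices (4): a, b, c, d
  1-simplices (6): ab, ac, ad, bc, bd, cd
  2-simplices (4): abc, abd, acd, bcd

giving chain groups C_0 ≅ Z^4, C_1 ≅ Z^6, C_2 ≅ Z^4.

Boundary ∂_1: C_1 → C_0 is given by ∂[p,q] = [q] − [p].
As a 4×6 matrix over Z this has rank 3, with invariant factors (1,1,1).

Boundary ∂_2: C_2 → C_1 sends each 2-simplex [p,q,r] to [q,r] − [p,r] + [p,q]. For instance
  ∂acd = cd − ad + ac,
  ∂bcd = cd − bd + bc.
This gives a 6×4 integer matrix of rank 3; reducing to Smith normal form yields diagonal entries (1,1,1).

Reading off H_k = ker ∂_k / im ∂_{k+1}:

  H_1: rank ker ∂_1 − rank ∂_2 = (6 − 3) − 3 = 0, and the invariant factors of ∂_2 are all 1, so H_1 = 0.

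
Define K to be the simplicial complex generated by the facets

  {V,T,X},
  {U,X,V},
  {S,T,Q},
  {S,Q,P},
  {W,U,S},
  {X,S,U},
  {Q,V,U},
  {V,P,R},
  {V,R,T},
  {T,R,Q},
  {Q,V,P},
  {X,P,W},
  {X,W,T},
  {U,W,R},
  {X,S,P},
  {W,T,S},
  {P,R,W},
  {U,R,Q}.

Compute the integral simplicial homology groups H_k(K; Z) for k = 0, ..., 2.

Fix the vertex order P < Q < R < S < T < U < V < W < X and write every simplex with vertices in increasing order. Then dim K = 2 and the simplices of K are:

  0-simplices (9): P, Q, R, S, T, U, V, W, X
  1-simplices (27): PQ, PR, PS, PV, PW, PX, QR, QS, QT, QU, QV, RT, RU, RV, RW, ST, SU, SW, SX, TV, TW, TX, UV, UW, UX, VX, WX
  2-simplices (18): PQS, PQV, PRV, PRW, PSX, PWX, QRT, QRU, QST, QUV, RTV, RUW, STW, SUW, SUX, TVX, TWX, UVX

giving chain groups C_0 ≅ Z^9, C_1 ≅ Z^27, C_2 ≅ Z^18.

Boundary ∂_1: C_1 → C_0 sends each edge [p,q] (with p < q) to q − p.
The 9×27 boundary matrix has rank 8 and Smith normal form diag(1,1,1,1,1,1,1,1).

Boundary ∂_2: C_2 → C_1 sends each 2-simplex [p,q,r] to [q,r] − [p,r] + [p,q]. For instance
  ∂PSX = SX − PX + PS,
  ∂TVX = VX − TX + TV.
As a 27×18 matrix over Z this has rank 18, with invariant factors (1,1,1,1,1,1,1,1,1,1,1,1,1,1,1,1,1,2).

Reading off H_k = ker ∂_k / im ∂_{k+1}:

  H_0: rank C_0 − rank ∂_1 = 9 − 8 = 1, and the invariant factors of ∂_1 are all 1, so H_0 ≅ Z.
  H_1: rank ker ∂_1 − rank ∂_2 = (27 − 8) − 18 = 1, and ∂_2 has invariant factor 2 > 1, so H_1 ≅ Z ⊕ Z/2Z.
  H_2: rank ker ∂_2 − rank ∂_3 = (18 − 18) − 0 = 0, and there is no ∂_3, so H_2 ≅ 0.

As a check, the Euler characteristic is 9 − 27 + 18 = 0, which agrees with 1 − 1 + 0 = 0.
(K is a triangulation of the Klein bottle.)

H_0 = Z,  H_1 = Z ⊕ Z/2Z,  H_2 = 0.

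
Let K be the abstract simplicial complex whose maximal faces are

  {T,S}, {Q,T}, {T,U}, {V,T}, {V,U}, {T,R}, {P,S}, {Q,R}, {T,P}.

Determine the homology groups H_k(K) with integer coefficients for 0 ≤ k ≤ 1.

Take the total order P < Q < R < S < T < U < V on the vertex set. Then K (dimension 1) consists of the simplices:

  0-simplices (7): P, Q, R, S, T, U, V
  1-simplices (9): PS, PT, QR, QT, RT, ST, TU, TV, UV

giving chain groups C_0 ≅ Z^7, C_1 ≅ Z^9.

Boundary ∂_1: C_1 → C_0 maps an edge to its endpoints' difference, ∂[p,q] = q − p. For instance
  ∂TV = V − T.
This gives a 7×9 integer matrix of rank 6; reducing to Smith normal form yields diagonal entries (1,1,1,1,1,1).

Now H_k = ker ∂_k / im ∂_{k+1}, so:

  H_0: rank C_0 − rank ∂_1 = 7 − 6 = 1, and the invariant factors of ∂_1 are all 1, so H_0 ≅ Z.
  H_1: rank ker ∂_1 − rank ∂_2 = (9 − 6) − 0 = 3, and there is no ∂_2, so H_1 ≅ Z^3.

H_0 ≅ Z,  H_1 ≅ Z^3.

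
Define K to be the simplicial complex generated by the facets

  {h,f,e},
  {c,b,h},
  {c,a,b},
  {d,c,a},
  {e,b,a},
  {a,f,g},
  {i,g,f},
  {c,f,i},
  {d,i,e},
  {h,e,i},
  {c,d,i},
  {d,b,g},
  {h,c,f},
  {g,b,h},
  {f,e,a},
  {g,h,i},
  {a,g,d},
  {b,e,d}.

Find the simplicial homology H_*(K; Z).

Take the total order a < b < c < d < e < f < g < h < i on the vertex set. Then K (dimension 2) consists of the simplices:

  0-simplices (9): a, b, c, d, e, f, g, h, i
  1-simplices (27): ab, ac, ad, ae, af, ag, bc, bd, be, bg, bh, cd, cf, ch, ci, de, dg, di, ef, eh, ei, fg, fh, fi, gh, gi, hi
  2-simplices (18): abc, abe, acd, adg, aef, afg, bch, bde, bdg, bgh, cdi, cfh, cfi, dei, efh, ehi, fgi, ghi

Hence C_0 ≅ Z^9, C_1 ≅ Z^27, C_2 ≅ Z^18.

The boundary map ∂_1: C_1 → C_0 sends each edge [p,q] (with p < q) to q − p.
The 9×27 boundary matrix has rank 8 and Smith normal form diag(1,1,1,1,1,1,1,1).

∂_2: C_2 → C_1 sends each 2-simplex [p,q,r] to [q,r] − [p,r] + [p,q]. For instance
  ∂abe = be − ae + ab,
  ∂abc = bc − ac + ab.
The 27×18 boundary matrix has rank 18 and Smith normal form diag(1,1,1,1,1,1,1,1,1,1,1,1,1,1,1,1,1,2).

Now H_k = ker ∂_k / im ∂_{k+1}, so:

  H_0: rank C_0 − rank ∂_1 = 9 − 8 = 1, and the invariant factors of ∂_1 are all 1, so H_0 ≅ Z.
  H_1: rank ker ∂_1 − rank ∂_2 = (27 − 8) − 18 = 1, and ∂_2 has invariant factor 2 > 1, so H_1 ≅ Z × Z/2.
  H_2: rank ker ∂_2 − rank ∂_3 = (18 − 18) − 0 = 0, and there is no ∂_3, so H_2 ≅ 0.

(K is a triangulation of the Klein bottle.)

H_0 ≅ Z,  H_1 ≅ Z × Z/2,  H_2 = 0.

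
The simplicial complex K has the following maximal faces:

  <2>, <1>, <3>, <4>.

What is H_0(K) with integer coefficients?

H_0 = Z^4.

Order the vertices as 1 < 2 < 3 < 4. Listing each simplex with vertices in this order, K has dimension 0 with simplices:

  0-simplices (4): [1], [2], [3], [4]

Hence C_0 ≅ Z^4.

Reading off H_k = ker ∂_k / im ∂_{k+1}:

  H_0: rank C_0 − rank ∂_1 = 4 − 0 = 4, and there is no ∂_1, so H_0 = Z^4.

(K is a triangulation of a set of 4 points.)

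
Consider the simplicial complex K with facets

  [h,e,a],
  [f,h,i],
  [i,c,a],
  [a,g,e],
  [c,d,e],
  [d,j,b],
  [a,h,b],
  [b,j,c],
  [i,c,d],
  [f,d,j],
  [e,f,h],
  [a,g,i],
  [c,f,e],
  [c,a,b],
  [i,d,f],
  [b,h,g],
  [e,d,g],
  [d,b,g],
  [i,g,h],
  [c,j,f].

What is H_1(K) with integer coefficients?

Order the vertices as a < b < c < d < e < f < g < h < i < j. Listing each simplex with vertices in this order, K has dimension 2 with simplices:

  0-simplices (10): a, b, c, d, e, f, g, h, i, j
  1-simplices (30): ab, ac, ae, ag, ah, ai, bc, bd, bg, bh, bj, cd, ce, cf, ci, cj, de, df, dg, di, dj, ef, eg, eh, fh, fi, fj, gh, gi, hi
  2-simplices (20): abc, abh, aci, aeg, aeh, agi, bcj, bdg, bdj, bgh, cde, cdi, cef, cfj, deg, dfi, dfj, efh, fhi, ghi

Hence C_0 ≅ Z^10, C_1 ≅ Z^30, C_2 ≅ Z^20.

The boundary map ∂_1: C_1 → C_0 maps an edge to its endpoints' difference, ∂[p,q] = q − p. For instance
  ∂ab = b − a.
This gives a 10×30 integer matrix of rank 9; reducing to Smith normal form yields diagonal entries (1,1,1,1,1,1,1,1,1).

The boundary map ∂_2: C_2 → C_1 sends each 2-simplex [p,q,r] to [q,r] − [p,r] + [p,q]. For instance
  ∂abh = bh − ah + ab,
  ∂ghi = hi − gi + gh.
The 30×20 boundary matrix has rank 20 and Smith normal form diag(1,1,1,1,1,1,1,1,1,1,1,1,1,1,1,1,1,1,1,2).

From H_k ≅ ker(∂_k) / im(∂_{k+1}) we obtain:

  H_1: rank ker ∂_1 − rank ∂_2 = (30 − 9) − 20 = 1, and ∂_2 has invariant factor 2 > 1, so H_1 = Z ⊕ Z/2.

H_1 = Z ⊕ Z/2.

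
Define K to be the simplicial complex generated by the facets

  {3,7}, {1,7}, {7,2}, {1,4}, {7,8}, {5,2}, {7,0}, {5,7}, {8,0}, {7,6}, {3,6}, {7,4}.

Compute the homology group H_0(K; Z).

We work with the vertex ordering 0 < 1 < 2 < 3 < 4 < 5 < 6 < 7 < 8. The simplices of K, each written with vertices in increasing order, are:

  0-simplices (9): [0], [1], [2], [3], [4], [5], [6], [7], [8]
  1-simplices (12): [0,7], [0,8], [1,4], [1,7], [2,5], [2,7], [3,6], [3,7], [4,7], [5,7], [6,7], [7,8]

so the chain groups are C_0 ≅ Z^9, C_1 ≅ Z^12.

∂_1: C_1 → C_0 sends each edge [p,q] (with p < q) to q − p.
This gives a 9×12 integer matrix of rank 8; reducing to Smith normal form yields diagonal entries (1,1,1,1,1,1,1,1).

Reading off H_k = ker ∂_k / im ∂_{k+1}:

  H_0: rank C_0 − rank ∂_1 = 9 − 8 = 1, and the invariant factors of ∂_1 are all 1, so H_0 = Z.

H_0 ≅ Z.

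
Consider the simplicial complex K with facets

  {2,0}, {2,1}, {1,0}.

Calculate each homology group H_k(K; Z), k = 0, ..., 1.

H_0 ≅ Z,  H_1 ≅ Z.

Take the total order 0 < 1 < 2 on the vertex set. Then K (dimension 1) consists of the simplices:

  0-simplices (3): [0], [1], [2]
  1-simplices (3): [0,1], [0,2], [1,2]

so the chain groups are C_0 ≅ Z^3, C_1 ≅ Z^3.

Boundary ∂_1: C_1 → C_0 maps an edge to its endpoints' difference, ∂[p,q] = q − p.
The 3×3 boundary matrix has rank 2 and Smith normal form diag(1,1).

From H_k ≅ ker(∂_k) / im(∂_{k+1}) we obtain:

  H_0: rank C_0 − rank ∂_1 = 3 − 2 = 1, and the invariant factors of ∂_1 are all 1, so H_0 ≅ Z.
  H_1: rank ker ∂_1 − rank ∂_2 = (3 − 2) − 0 = 1, and there is no ∂_2, so H_1 ≅ Z.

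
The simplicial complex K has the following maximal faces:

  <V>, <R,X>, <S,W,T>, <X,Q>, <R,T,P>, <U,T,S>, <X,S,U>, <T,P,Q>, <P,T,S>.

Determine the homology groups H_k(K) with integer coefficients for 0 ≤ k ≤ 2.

Take the total order P < Q < R < S < T < U < V < W < X on the vertex set. Then K (dimension 2) consists of the simplices:

  0-simplices (9): P, Q, R, S, T, U, V, W, X
  1-simplices (15): PQ, PR, PS, PT, QT, QX, RT, RX, ST, SU, SW, SX, TU, TW, UX
  2-simplices (6): PQT, PRT, PST, STU, STW, SUX

giving chain groups C_0 ≅ Z^9, C_1 ≅ Z^15, C_2 ≅ Z^6.

The boundary map ∂_1: C_1 → C_0 is given by ∂[p,q] = [q] − [p]. For instance
  ∂PS = S − P.
As a 9×15 matrix over Z this has rank 7, with invariant factors (1,1,1,1,1,1,1).

The boundary map ∂_2: C_2 → C_1 sends each 2-simplex [p,q,r] to [q,r] − [p,r] + [p,q]. For instance
  ∂STU = TU − SU + ST,
  ∂PRT = RT − PT + PR.
As a 15×6 matrix over Z this has rank 6, with invariant factors (1,1,1,1,1,1).

From H_k ≅ ker(∂_k) / im(∂_{k+1}) we obtain:

  H_0: rank C_0 − rank ∂_1 = 9 − 7 = 2, and the invariant factors of ∂_1 are all 1, so H_0 = Z^2.
  H_1: rank ker ∂_1 − rank ∂_2 = (15 − 7) − 6 = 2, and the invariant factors of ∂_2 are all 1, so H_1 = Z^2.
  H_2: rank ker ∂_2 − rank ∂_3 = (6 − 6) − 0 = 0, and there is no ∂_3, so H_2 = 0.

As a check, the Euler characteristic is 9 − 15 + 6 = 0, which agrees with 2 − 2 + 0 = 0.

H_0 = Z^2,  H_1 = Z^2,  H_2 = 0.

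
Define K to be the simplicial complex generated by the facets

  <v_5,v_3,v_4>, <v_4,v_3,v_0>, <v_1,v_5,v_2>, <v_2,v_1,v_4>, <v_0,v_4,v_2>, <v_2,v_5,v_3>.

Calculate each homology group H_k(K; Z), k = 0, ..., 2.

Take the total order v_0 < v_1 < v_2 < v_3 < v_4 < v_5 on the vertex set. Then K (dimension 2) consists of the simplices:

  0-simplices (6): [v_0], [v_1], [v_2], [v_3], [v_4], [v_5]
  1-simplices (12): [v_0,v_2], [v_0,v_3], [v_0,v_4], [v_1,v_2], [v_1,v_4], [v_1,v_5], [v_2,v_3], [v_2,v_4], [v_2,v_5], [v_3,v_4], [v_3,v_5], [v_4,v_5]
  2-simplices (6): [v_0,v_2,v_4], [v_0,v_3,v_4], [v_1,v_2,v_4], [v_1,v_2,v_5], [v_2,v_3,v_5], [v_3,v_4,v_5]

Hence C_0 ≅ Z^6, C_1 ≅ Z^12, C_2 ≅ Z^6.

The boundary map ∂_1: C_1 → C_0 maps an edge to its endpoints' difference, ∂[p,q] = q − p. For instance
  ∂[v_1,v_2] = [v_2] − [v_1].
As a 6×12 matrix over Z this has rank 5, with invariant factors (1,1,1,1,1).

∂_2: C_2 → C_1 maps a triangle to the signed sum of its edges. For instance
  ∂[v_1,v_2,v_4] = [v_2,v_4] − [v_1,v_4] + [v_1,v_2],
  ∂[v_1,v_2,v_5] = [v_2,v_5] − [v_1,v_5] + [v_1,v_2].
The 12×6 boundary matrix has rank 6 and Smith normal form diag(1,1,1,1,1,1).

Now H_k = ker ∂_k / im ∂_{k+1}, so:

  H_0: rank C_0 − rank ∂_1 = 6 − 5 = 1, and the invariant factors of ∂_1 are all 1, so H_0 = Z.
  H_1: rank ker ∂_1 − rank ∂_2 = (12 − 5) − 6 = 1, and the invariant factors of ∂_2 are all 1, so H_1 = Z.
  H_2: rank ker ∂_2 − rank ∂_3 = (6 − 6) − 0 = 0, and there is no ∂_3, so H_2 = 0.

As a check, the Euler characteristic is 6 − 12 + 6 = 0, which agrees with 1 − 1 + 0 = 0.
(K is a triangulation of the cylinder S^1 x I.)

H_0 = Z,  H_1 = Z,  H_2 = 0.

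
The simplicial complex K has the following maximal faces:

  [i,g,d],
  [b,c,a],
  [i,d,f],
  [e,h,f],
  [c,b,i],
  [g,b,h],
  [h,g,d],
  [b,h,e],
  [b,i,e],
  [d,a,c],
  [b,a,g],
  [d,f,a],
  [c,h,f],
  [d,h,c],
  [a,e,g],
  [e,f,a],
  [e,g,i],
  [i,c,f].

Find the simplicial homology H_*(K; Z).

Order the vertices as a < b < c < d < e < f < g < h < i. Listing each simplex with vertices in this order, K has dimension 2 with simplices:

  0-simplices (9): a, b, c, d, e, f, g, h, i
  1-simplices (27): ab, ac, ad, ae, af, ag, bc, be, bg, bh, bi, cd, cf, ch, ci, df, dg, dh, di, ef, eg, eh, ei, fh, fi, gh, gi
  2-simplices (18): abc, abg, acd, adf, aef, aeg, bci, beh, bei, bgh, cdh, cfh, cfi, dfi, dgh, dgi, efh, egi

Hence C_0 ≅ Z^9, C_1 ≅ Z^27, C_2 ≅ Z^18.

The boundary map ∂_1: C_1 → C_0 is given by ∂[p,q] = [q] − [p].
As a 9×27 matrix over Z this has rank 8, with invariant factors (1,1,1,1,1,1,1,1).

Boundary ∂_2: C_2 → C_1 sends each 2-simplex [p,q,r] to [q,r] − [p,r] + [p,q]. For instance
  ∂abc = bc − ac + ab,
  ∂adf = df − af + ad.
The 27×18 boundary matrix has rank 18 and Smith normal form diag(1,1,1,1,1,1,1,1,1,1,1,1,1,1,1,1,1,2).

Now H_k = ker ∂_k / im ∂_{k+1}, so:

  H_0: rank C_0 − rank ∂_1 = 9 − 8 = 1, and the invariant factors of ∂_1 are all 1, so H_0 ≅ Z.
  H_1: rank ker ∂_1 − rank ∂_2 = (27 − 8) − 18 = 1, and ∂_2 has invariant factor 2 > 1, so H_1 ≅ Z ⊕ Z_2.
  H_2: rank ker ∂_2 − rank ∂_3 = (18 − 18) − 0 = 0, and there is no ∂_3, so H_2 ≅ 0.

H_0 ≅ Z,  H_1 ≅ Z ⊕ Z_2,  H_2 = 0.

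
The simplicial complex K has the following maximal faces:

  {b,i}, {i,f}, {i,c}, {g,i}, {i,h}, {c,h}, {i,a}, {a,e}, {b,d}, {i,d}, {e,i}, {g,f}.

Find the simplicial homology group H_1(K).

H_1 ≅ Z^4.

K has 9 vertices, 12 edges.
rank ∂_1 = 8, rank ∂_2 = 0 ⇒ b_1 = 12 − 8 − 0 = 4. So H_1 = Z^4.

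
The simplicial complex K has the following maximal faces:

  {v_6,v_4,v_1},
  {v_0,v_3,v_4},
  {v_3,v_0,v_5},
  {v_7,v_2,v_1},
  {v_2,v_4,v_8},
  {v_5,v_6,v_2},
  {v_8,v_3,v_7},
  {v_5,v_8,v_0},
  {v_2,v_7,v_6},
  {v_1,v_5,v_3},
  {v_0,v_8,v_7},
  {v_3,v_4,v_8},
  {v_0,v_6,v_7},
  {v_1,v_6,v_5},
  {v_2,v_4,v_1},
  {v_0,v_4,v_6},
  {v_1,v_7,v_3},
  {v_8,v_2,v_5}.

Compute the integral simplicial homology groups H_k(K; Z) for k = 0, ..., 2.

H_0 = Z,  H_1 = Z ⊕ Z/2Z,  H_2 = 0.

Order the vertices as v_0 < v_1 < v_2 < v_3 < v_4 < v_5 < v_6 < v_7 < v_8. Listing each simplex with vertices in this order, K has dimension 2 with simplices:

  0-simplices (9): [v_0], [v_1], [v_2], [v_3], [v_4], [v_5], [v_6], [v_7], [v_8]
  1-simplices (27): (27 of them)
  2-simplices (18): (18 of them)

so the chain groups are C_0 ≅ Z^9, C_1 ≅ Z^27, C_2 ≅ Z^18.

Boundary ∂_1: C_1 → C_0 is given by ∂[p,q] = [q] − [p]. For instance
  ∂[v_1,v_4] = [v_4] − [v_1].
The resulting 9×27 matrix has rank 8, and its Smith normal form has invariant factors (1,1,1,1,1,1,1,1).

Boundary ∂_2: C_2 → C_1 maps a triangle to the signed sum of its edges. For instance
  ∂[v_1,v_5,v_6] = [v_5,v_6] − [v_1,v_6] + [v_1,v_5],
  ∂[v_0,v_7,v_8] = [v_7,v_8] − [v_0,v_8] + [v_0,v_7].
As a 27×18 matrix over Z this has rank 18, with invariant factors (1,1,1,1,1,1,1,1,1,1,1,1,1,1,1,1,1,2).

Reading off H_k = ker ∂_k / im ∂_{k+1}:

  H_0: rank C_0 − rank ∂_1 = 9 − 8 = 1, and the invariant factors of ∂_1 are all 1, so H_0 ≅ Z.
  H_1: rank ker ∂_1 − rank ∂_2 = (27 − 8) − 18 = 1, and ∂_2 has invariant factor 2 > 1, so H_1 ≅ Z ⊕ Z/2Z.
  H_2: rank ker ∂_2 − rank ∂_3 = (18 − 18) − 0 = 0, and there is no ∂_3, so H_2 ≅ 0.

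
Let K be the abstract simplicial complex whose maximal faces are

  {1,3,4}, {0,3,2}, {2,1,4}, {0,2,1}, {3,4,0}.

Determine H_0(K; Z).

H_0 ≅ Z.

Take the total order 0 < 1 < 2 < 3 < 4 on the vertex set. Then K (dimension 2) consists of the simplices:

  0-simplices (5): [0], [1], [2], [3], [4]
  1-simplices (10): [0,1], [0,2], [0,3], [0,4], [1,2], [1,3], [1,4], [2,3], [2,4], [3,4]
  2-simplices (5): [0,1,2], [0,2,3], [0,3,4], [1,2,4], [1,3,4]

so the chain groups are C_0 ≅ Z^5, C_1 ≅ Z^10, C_2 ≅ Z^5.

The boundary map ∂_1: C_1 → C_0 sends each edge [p,q] (with p < q) to q − p.
The resulting 5×10 matrix has rank 4, and its Smith normal form has invariant factors (1,1,1,1).

Boundary ∂_2: C_2 → C_1 maps a triangle to the signed sum of its edges. For instance
  ∂[0,3,4] = [3,4] − [0,4] + [0,3],
  ∂[1,2,4] = [2,4] − [1,4] + [1,2].
As a 10×5 matrix over Z this has rank 5, with invariant factors (1,1,1,1,1).

Now H_k = ker ∂_k / im ∂_{k+1}, so:

  H_0: rank C_0 − rank ∂_1 = 5 − 4 = 1, and the invariant factors of ∂_1 are all 1, so H_0 ≅ Z.

(K is a triangulation of the Möbius band.)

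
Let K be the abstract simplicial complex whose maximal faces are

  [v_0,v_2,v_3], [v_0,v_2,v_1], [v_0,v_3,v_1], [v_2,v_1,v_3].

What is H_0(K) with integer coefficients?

H_0 = Z.

K has 4 vertices, 6 edges, 4 triangles.
rank ∂_0 = 0, rank ∂_1 = 3 ⇒ b_0 = 4 − 0 − 3 = 1; all invariant factors of ∂_1 are 1 so no torsion. So H_0 ≅ Z.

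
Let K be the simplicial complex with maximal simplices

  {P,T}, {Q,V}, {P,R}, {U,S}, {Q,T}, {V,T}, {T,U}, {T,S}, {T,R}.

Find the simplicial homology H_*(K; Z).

We work with the vertex ordering P < Q < R < S < T < U < V. The simplices of K, each written with vertices in increasing order, are:

  0-simplices (7): P, Q, R, S, T, U, V
  1-simplices (9): PR, PT, QT, QV, RT, ST, SU, TU, TV

giving chain groups C_0 ≅ Z^7, C_1 ≅ Z^9.

∂_1: C_1 → C_0 is given by ∂[p,q] = [q] − [p].
This gives a 7×9 integer matrix of rank 6; reducing to Smith normal form yields diagonal entries (1,1,1,1,1,1).

Reading off H_k = ker ∂_k / im ∂_{k+1}:

  H_0: rank C_0 − rank ∂_1 = 7 − 6 = 1, and the invariant factors of ∂_1 are all 1, so H_0 = Z.
  H_1: rank ker ∂_1 − rank ∂_2 = (9 − 6) − 0 = 3, and there is no ∂_2, so H_1 = Z^3.

As a check, the Euler characteristic is 7 − 9 = -2, which agrees with 1 − 3 = -2.

H_0 = Z,  H_1 = Z^3.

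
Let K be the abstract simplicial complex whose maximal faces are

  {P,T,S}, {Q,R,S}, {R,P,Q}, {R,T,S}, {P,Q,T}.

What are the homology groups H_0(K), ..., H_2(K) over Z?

Take the total order P < Q < R < S < T on the vertex set. Then K (dimension 2) consists of the simplices:

  0-simplices (5): P, Q, R, S, T
  1-simplices (10): PQ, PR, PS, PT, QR, QS, QT, RS, RT, ST
  2-simplices (5): PQR, PQT, PST, QRS, RST

Hence C_0 ≅ Z^5, C_1 ≅ Z^10, C_2 ≅ Z^5.

The boundary map ∂_1: C_1 → C_0 is given by ∂[p,q] = [q] − [p]. For instance
  ∂QR = R − Q.
This gives a 5×10 integer matrix of rank 4; reducing to Smith normal form yields diagonal entries (1,1,1,1).

The boundary map ∂_2: C_2 → C_1 acts by ∂[p,q,r] = [q,r] − [p,r] + [p,q]. For instance
  ∂PST = ST − PT + PS,
  ∂QRS = RS − QS + QR.
The 10×5 boundary matrix has rank 5 and Smith normal form diag(1,1,1,1,1).

Computing H_k = (kernel of ∂_k) / (image of ∂_{k+1}):

  H_0: rank C_0 − rank ∂_1 = 5 − 4 = 1, and the invariant factors of ∂_1 are all 1, so H_0 ≅ Z.
  H_1: rank ker ∂_1 − rank ∂_2 = (10 − 4) − 5 = 1, and the invariant factors of ∂_2 are all 1, so H_1 ≅ Z.
  H_2: rank ker ∂_2 − rank ∂_3 = (5 − 5) − 0 = 0, and there is no ∂_3, so H_2 ≅ 0.

As a check, the Euler characteristic is 5 − 10 + 5 = 0, which agrees with 1 − 1 + 0 = 0.

H_0 = Z,  H_1 = Z,  H_2 = 0.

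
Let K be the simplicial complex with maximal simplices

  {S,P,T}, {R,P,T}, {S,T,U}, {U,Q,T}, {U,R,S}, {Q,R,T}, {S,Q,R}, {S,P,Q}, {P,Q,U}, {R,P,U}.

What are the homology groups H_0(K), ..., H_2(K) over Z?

H_0 = Z,  H_1 = Z/2Z,  H_2 = 0.

Order the vertices as P < Q < R < S < T < U. Listing each simplex with vertices in this order, K has dimension 2 with simplices:

  0-simplices (6): P, Q, R, S, T, U
  1-simplices (15): PQ, PR, PS, PT, PU, QR, QS, QT, QU, RS, RT, RU, ST, SU, TU
  2-simplices (10): PQS, PQU, PRT, PRU, PST, QRS, QRT, QTU, RSU, STU

Hence C_0 ≅ Z^6, C_1 ≅ Z^15, C_2 ≅ Z^10.

∂_1: C_1 → C_0 maps an edge to its endpoints' difference, ∂[p,q] = q − p. For instance
  ∂PQ = Q − P.
The 6×15 boundary matrix has rank 5 and Smith normal form diag(1,1,1,1,1).

∂_2: C_2 → C_1 maps a triangle to the signed sum of its edges. For instance
  ∂PRU = RU − PU + PR,
  ∂PQS = QS − PS + PQ.
The 15×10 boundary matrix has rank 10 and Smith normal form diag(1,1,1,1,1,1,1,1,1,2).

Computing H_k = (kernel of ∂_k) / (image of ∂_{k+1}):

  H_0: rank C_0 − rank ∂_1 = 6 − 5 = 1, and the invariant factors of ∂_1 are all 1, so H_0 = Z.
  H_1: rank ker ∂_1 − rank ∂_2 = (15 − 5) − 10 = 0, and ∂_2 has invariant factor 2 > 1, so H_1 = Z/2Z.
  H_2: rank ker ∂_2 − rank ∂_3 = (10 − 10) − 0 = 0, and there is no ∂_3, so H_2 = 0.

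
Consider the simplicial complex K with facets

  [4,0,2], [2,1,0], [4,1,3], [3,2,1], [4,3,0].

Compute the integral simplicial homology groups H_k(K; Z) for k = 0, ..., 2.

H_0 ≅ Z,  H_1 ≅ Z,  H_2 = 0.

K has 5 vertices, 10 edges, 5 triangles.
rank ∂_0 = 0, rank ∂_1 = 4 ⇒ b_0 = 5 − 0 − 4 = 1; all invariant factors of ∂_1 are 1 so no torsion. So H_0 = Z.
rank ∂_1 = 4, rank ∂_2 = 5 ⇒ b_1 = 10 − 4 − 5 = 1; all invariant factors of ∂_2 are 1 so no torsion. So H_1 = Z.
rank ∂_2 = 5, rank ∂_3 = 0 ⇒ b_2 = 5 − 5 − 0 = 0. So H_2 = 0.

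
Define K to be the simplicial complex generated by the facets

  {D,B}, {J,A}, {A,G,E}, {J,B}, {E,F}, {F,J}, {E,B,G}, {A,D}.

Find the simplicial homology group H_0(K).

H_0 ≅ Z.

Take the total order A < B < D < E < F < G < J on the vertex set. Then K (dimension 2) consists of the simplices:

  0-simplices (7): A, B, D, E, F, G, J
  1-simplices (11): AD, AE, AG, AJ, BD, BE, BG, BJ, EF, EG, FJ
  2-simplices (2): AEG, BEG

giving chain groups C_0 ≅ Z^7, C_1 ≅ Z^11, C_2 ≅ Z^2.

Boundary ∂_1: C_1 → C_0 maps an edge to its endpoints' difference, ∂[p,q] = q − p.
The resulting 7×11 matrix has rank 6, and its Smith normal form has invariant factors (1,1,1,1,1,1).

The boundary map ∂_2: C_2 → C_1 maps a triangle to the signed sum of its edges. For instance
  ∂BEG = EG − BG + BE,
  ∂AEG = EG − AG + AE.
The resulting 11×2 matrix has rank 2, and its Smith normal form has invariant factors (1,1).

Now H_k = ker ∂_k / im ∂_{k+1}, so:

  H_0: rank C_0 − rank ∂_1 = 7 − 6 = 1, and the invariant factors of ∂_1 are all 1, so H_0 = Z.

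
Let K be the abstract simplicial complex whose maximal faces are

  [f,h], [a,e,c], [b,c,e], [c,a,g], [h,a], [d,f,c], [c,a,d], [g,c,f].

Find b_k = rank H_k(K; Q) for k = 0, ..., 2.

b_0 = 1, b_1 = 1, b_2 = 0.

K has 8 vertices, 14 edges, 6 triangles.
rank ∂_0 = 0, rank ∂_1 = 7 ⇒ b_0 = 8 − 0 − 7 = 1; all invariant factors of ∂_1 are 1 so no torsion. So H_0 = Z.
rank ∂_1 = 7, rank ∂_2 = 6 ⇒ b_1 = 14 − 7 − 6 = 1; all invariant factors of ∂_2 are 1 so no torsion. So H_1 = Z.
rank ∂_2 = 6, rank ∂_3 = 0 ⇒ b_2 = 6 − 6 − 0 = 0. So H_2 = 0.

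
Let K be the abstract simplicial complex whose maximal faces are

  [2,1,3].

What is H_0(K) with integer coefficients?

We work with the vertex ordering 1 < 2 < 3. The simplices of K, each written with vertices in increasing order, are:

  0-simplices (3): [1], [2], [3]
  1-simplices (3): [1,2], [1,3], [2,3]
  2-simplices (1): [1,2,3]

so the chain groups are C_0 ≅ Z^3, C_1 ≅ Z^3, C_2 ≅ Z^1.

The boundary map ∂_1: C_1 → C_0 maps an edge to its endpoints' difference, ∂[p,q] = q − p.
This gives a 3×3 integer matrix of rank 2; reducing to Smith normal form yields diagonal entries (1,1).

The boundary map ∂_2: C_2 → C_1 maps a triangle to the signed sum of its edges. For instance
  ∂[1,2,3] = [2,3] − [1,3] + [1,2].
The resulting 3×1 matrix has rank 1, and its Smith normal form has invariant factors (1).

Now H_k = ker ∂_k / im ∂_{k+1}, so:

  H_0: rank C_0 − rank ∂_1 = 3 − 2 = 1, and the invariant factors of ∂_1 are all 1, so H_0 = Z.

H_0 = Z.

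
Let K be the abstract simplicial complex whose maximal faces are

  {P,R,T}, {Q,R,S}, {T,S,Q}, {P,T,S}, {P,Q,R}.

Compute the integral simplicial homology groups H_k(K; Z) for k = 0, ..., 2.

H_0 = Z,  H_1 = Z,  H_2 = 0.

Fix the vertex order P < Q < R < S < T and write every simplex with vertices in increasing order. Then dim K = 2 and the simplices of K are:

  0-simplices (5): P, Q, R, S, T
  1-simplices (10): PQ, PR, PS, PT, QR, QS, QT, RS, RT, ST
  2-simplices (5): PQR, PRT, PST, QRS, QST

giving chain groups C_0 ≅ Z^5, C_1 ≅ Z^10, C_2 ≅ Z^5.

∂_1: C_1 → C_0 maps an edge to its endpoints' difference, ∂[p,q] = q − p.
This gives a 5×10 integer matrix of rank 4; reducing to Smith normal form yields diagonal entries (1,1,1,1).

Boundary ∂_2: C_2 → C_1 acts by ∂[p,q,r] = [q,r] − [p,r] + [p,q]. For instance
  ∂PQR = QR − PR + PQ,
  ∂QST = ST − QT + QS.
The 10×5 boundary matrix has rank 5 and Smith normal form diag(1,1,1,1,1).

Reading off H_k = ker ∂_k / im ∂_{k+1}:

  H_0: rank C_0 − rank ∂_1 = 5 − 4 = 1, and the invariant factors of ∂_1 are all 1, so H_0 = Z.
  H_1: rank ker ∂_1 − rank ∂_2 = (10 − 4) − 5 = 1, and the invariant factors of ∂_2 are all 1, so H_1 = Z.
  H_2: rank ker ∂_2 − rank ∂_3 = (5 − 5) − 0 = 0, and there is no ∂_3, so H_2 = 0.

As a check, the Euler characteristic is 5 − 10 + 5 = 0, which agrees with 1 − 1 + 0 = 0.
(K is a triangulation of the Möbius band.)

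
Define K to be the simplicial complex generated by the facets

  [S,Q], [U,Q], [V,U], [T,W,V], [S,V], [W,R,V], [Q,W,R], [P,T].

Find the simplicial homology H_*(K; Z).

H_0 ≅ Z,  H_1 ≅ Z^2,  H_2 = 0.

K has 8 vertices, 12 edges, 3 triangles.
rank ∂_0 = 0, rank ∂_1 = 7 ⇒ b_0 = 8 − 0 − 7 = 1; all invariant factors of ∂_1 are 1 so no torsion. So H_0 = Z.
rank ∂_1 = 7, rank ∂_2 = 3 ⇒ b_1 = 12 − 7 − 3 = 2; all invariant factors of ∂_2 are 1 so no torsion. So H_1 = Z^2.
rank ∂_2 = 3, rank ∂_3 = 0 ⇒ b_2 = 3 − 3 − 0 = 0. So H_2 = 0.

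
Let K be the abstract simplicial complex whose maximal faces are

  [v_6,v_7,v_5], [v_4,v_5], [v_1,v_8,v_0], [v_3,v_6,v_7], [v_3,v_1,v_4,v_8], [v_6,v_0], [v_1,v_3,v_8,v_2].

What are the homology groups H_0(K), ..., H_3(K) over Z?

H_0 ≅ Z,  H_1 ≅ Z^2,  H_2 = 0,  H_3 = 0.

Take the total order v_0 < v_1 < v_2 < v_3 < v_4 < v_5 < v_6 < v_7 < v_8 on the vertex set. Then K (dimension 3) consists of the simplices:

  0-simplices (9): [v_0], [v_1], [v_2], [v_3], [v_4], [v_5], [v_6], [v_7], [v_8]
  1-simplices (18): (18 of them)
  2-simplices (10): [v_0,v_1,v_8], [v_1,v_2,v_3], [v_1,v_2,v_8], [v_1,v_3,v_4], [v_1,v_3,v_8], [v_1,v_4,v_8], [v_2,v_3,v_8], [v_3,v_4,v_8], [v_3,v_6,v_7], [v_5,v_6,v_7]
  3-simplices (2): [v_1,v_2,v_3,v_8], [v_1,v_3,v_4,v_8]

so the chain groups are C_0 ≅ Z^9, C_1 ≅ Z^18, C_2 ≅ Z^10, C_3 ≅ Z^2.

Boundary ∂_1: C_1 → C_0 sends each edge [p,q] (with p < q) to q − p. For instance
  ∂[v_4,v_5] = [v_5] − [v_4].
This gives a 9×18 integer matrix of rank 8; reducing to Smith normal form yields diagonal entries (1,1,1,1,1,1,1,1).

The boundary map ∂_2: C_2 → C_1 maps a triangle to the signed sum of its edges. For instance
  ∂[v_1,v_2,v_3] = [v_2,v_3] − [v_1,v_3] + [v_1,v_2],
  ∂[v_1,v_3,v_8] = [v_3,v_8] − [v_1,v_8] + [v_1,v_3].
The 18×10 boundary matrix has rank 8 and Smith normal form diag(1,1,1,1,1,1,1,1).

Boundary ∂_3: C_3 → C_2 sends each 3-simplex σ to the alternating sum Σ_i (−1)^i (σ with its i-th vertex removed). For instance
  ∂[v_1,v_3,v_4,v_8] = [v_3,v_4,v_8] − [v_1,v_4,v_8] + [v_1,v_3,v_8] − [v_1,v_3,v_4],
  ∂[v_1,v_2,v_3,v_8] = [v_2,v_3,v_8] − [v_1,v_3,v_8] + [v_1,v_2,v_8] − [v_1,v_2,v_3].
The resulting 10×2 matrix has rank 2, and its Smith normal form has invariant factors (1,1).

Reading off H_k = ker ∂_k / im ∂_{k+1}:

  H_0: rank C_0 − rank ∂_1 = 9 − 8 = 1, and the invariant factors of ∂_1 are all 1, so H_0 ≅ Z.
  H_1: rank ker ∂_1 − rank ∂_2 = (18 − 8) − 8 = 2, and the invariant factors of ∂_2 are all 1, so H_1 ≅ Z^2.
  H_2: rank ker ∂_2 − rank ∂_3 = (10 − 8) − 2 = 0, and the invariant factors of ∂_3 are all 1, so H_2 ≅ 0.
  H_3: rank ker ∂_3 − rank ∂_4 = (2 − 2) − 0 = 0, and there is no ∂_4, so H_3 ≅ 0.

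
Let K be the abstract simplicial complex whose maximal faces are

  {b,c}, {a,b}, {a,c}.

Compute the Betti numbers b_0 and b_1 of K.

b_0 = 1, b_1 = 1.

Take the total order a < b < c on the vertex set. Then K (dimension 1) consists of the simplices:

  0-simplices (3): a, b, c
  1-simplices (3): ab, ac, bc

so the chain groups are C_0 ≅ Z^3, C_1 ≅ Z^3.

∂_1: C_1 → C_0 maps an edge to its endpoints' difference, ∂[p,q] = q − p.
The resulting 3×3 matrix has rank 2, and its Smith normal form has invariant factors (1,1).

Reading off H_k = ker ∂_k / im ∂_{k+1}:

  H_0: rank C_0 − rank ∂_1 = 3 − 2 = 1, and the invariant factors of ∂_1 are all 1, so H_0 = Z.
  H_1: rank ker ∂_1 − rank ∂_2 = (3 − 2) − 0 = 1, and there is no ∂_2, so H_1 = Z.

(K is a triangulation of the circle S^1.)

Hence the Betti numbers are b_0 = 1, b_1 = 1.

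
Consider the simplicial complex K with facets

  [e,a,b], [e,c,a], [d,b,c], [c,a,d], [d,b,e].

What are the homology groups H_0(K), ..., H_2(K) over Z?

Fix the vertex order a < b < c < d < e and write every simplex with vertices in increasing order. Then dim K = 2 and the simplices of K are:

  0-simplices (5): a, b, c, d, e
  1-simplices (10): ab, ac, ad, ae, bc, bd, be, cd, ce, de
  2-simplices (5): abe, acd, ace, bcd, bde

so the chain groups are C_0 ≅ Z^5, C_1 ≅ Z^10, C_2 ≅ Z^5.

The boundary map ∂_1: C_1 → C_0 is given by ∂[p,q] = [q] − [p].
This gives a 5×10 integer matrix of rank 4; reducing to Smith normal form yields diagonal entries (1,1,1,1).

Boundary ∂_2: C_2 → C_1 acts by ∂[p,q,r] = [q,r] − [p,r] + [p,q]. For instance
  ∂abe = be − ae + ab,
  ∂acd = cd − ad + ac.
The 10×5 boundary matrix has rank 5 and Smith normal form diag(1,1,1,1,1).

Reading off H_k = ker ∂_k / im ∂_{k+1}:

  H_0: rank C_0 − rank ∂_1 = 5 − 4 = 1, and the invariant factors of ∂_1 are all 1, so H_0 = Z.
  H_1: rank ker ∂_1 − rank ∂_2 = (10 − 4) − 5 = 1, and the invariant factors of ∂_2 are all 1, so H_1 = Z.
  H_2: rank ker ∂_2 − rank ∂_3 = (5 − 5) − 0 = 0, and there is no ∂_3, so H_2 = 0.

(K is a triangulation of the Möbius band.)

H_0 ≅ Z,  H_1 ≅ Z,  H_2 = 0.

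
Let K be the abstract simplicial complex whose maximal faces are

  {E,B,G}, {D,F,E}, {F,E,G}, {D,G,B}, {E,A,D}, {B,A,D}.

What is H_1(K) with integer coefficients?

H_1 = Z.

Take the total order A < B < D < E < F < G on the vertex set. Then K (dimension 2) consists of the simplices:

  0-simplices (6): A, B, D, E, F, G
  1-simplices (12): AB, AD, AE, BD, BE, BG, DE, DF, DG, EF, EG, FG
  2-simplices (6): ABD, ADE, BDG, BEG, DEF, EFG

giving chain groups C_0 ≅ Z^6, C_1 ≅ Z^12, C_2 ≅ Z^6.

The boundary map ∂_1: C_1 → C_0 maps an edge to its endpoints' difference, ∂[p,q] = q − p. For instance
  ∂BE = E − B.
The resulting 6×12 matrix has rank 5, and its Smith normal form has invariant factors (1,1,1,1,1).

The boundary map ∂_2: C_2 → C_1 maps a triangle to the signed sum of its edges. For instance
  ∂ABD = BD − AD + AB,
  ∂ADE = DE − AE + AD.
As a 12×6 matrix over Z this has rank 6, with invariant factors (1,1,1,1,1,1).

From H_k ≅ ker(∂_k) / im(∂_{k+1}) we obtain:

  H_1: rank ker ∂_1 − rank ∂_2 = (12 − 5) − 6 = 1, and the invariant factors of ∂_2 are all 1, so H_1 ≅ Z.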